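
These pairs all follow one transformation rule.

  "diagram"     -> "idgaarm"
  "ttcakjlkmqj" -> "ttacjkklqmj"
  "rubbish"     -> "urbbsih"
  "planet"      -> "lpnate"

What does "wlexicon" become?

lwxecino

In each case the input is transformed by: swap each adjacent pair of characters (1↔2, 3↔4, ...).
For "wlexicon" the result is "lwxecino".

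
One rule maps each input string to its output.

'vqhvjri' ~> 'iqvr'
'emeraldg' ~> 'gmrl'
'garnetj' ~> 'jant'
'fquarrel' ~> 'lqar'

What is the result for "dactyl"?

The transformation: move the last character to the front, then keep every other character starting from the first (positions 1st, 3rd, 5th, ...).
On "dactyl": the first step gives "ldacty", and the second then gives "lat".

lat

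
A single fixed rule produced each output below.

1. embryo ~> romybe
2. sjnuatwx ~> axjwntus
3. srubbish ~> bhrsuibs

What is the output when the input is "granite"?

Rule — take characters alternately from the front and the back (1st, last, 2nd, 2nd-last, ...), then swap the first and last characters.
On "granite": the first step gives "gertain", and the second then gives "nertaig".

nertaig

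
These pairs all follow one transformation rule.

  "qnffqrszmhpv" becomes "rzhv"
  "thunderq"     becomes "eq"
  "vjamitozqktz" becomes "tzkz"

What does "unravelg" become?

The rule is to keep every other character starting from the second (positions 2nd, 4th, 6th, ...), then delete the first 2 characters.
Applying both steps to "unravelg": "naeg", then "eg".
(Check on "vjamitozqktz": → "jmtzkz" → "tzkz" ✓)

eg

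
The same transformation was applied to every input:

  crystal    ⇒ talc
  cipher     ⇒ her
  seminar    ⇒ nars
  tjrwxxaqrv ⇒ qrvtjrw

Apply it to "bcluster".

In each case the input is transformed by: move the last 3 characters to the front (rotate right by 3), then delete the last 3 characters.
Applying both steps to "bcluster": "terbclus", then "terbc".

terbc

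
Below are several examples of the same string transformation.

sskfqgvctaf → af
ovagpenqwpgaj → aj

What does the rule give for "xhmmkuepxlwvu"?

In each case the input is transformed by: keep only the last 2 characters.
For "xhmmkuepxlwvu" the result is "vu".

vu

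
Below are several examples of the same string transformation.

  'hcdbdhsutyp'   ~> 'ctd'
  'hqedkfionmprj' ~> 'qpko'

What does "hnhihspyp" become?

nph

In each case the input is transformed by: take characters alternately from the front and the back (1st, last, 2nd, 2nd-last, ...), then keep one character in every 3, starting at position 3 (positions 3rd, 6th, 9th, ...).
"hnhihspyp" → "hpnyhpish" → "nph".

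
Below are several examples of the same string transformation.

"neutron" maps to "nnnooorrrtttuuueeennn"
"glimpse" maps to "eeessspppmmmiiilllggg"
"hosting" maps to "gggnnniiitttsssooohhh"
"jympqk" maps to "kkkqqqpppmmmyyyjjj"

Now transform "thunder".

The transformation: repeat every character 3 times, then reverse the string.
For "thunder", step one produces "ttthhhuuunnndddeeerrr"; step two turns that into "rrreeedddnnnuuuhhhttt".

rrreeedddnnnuuuhhhttt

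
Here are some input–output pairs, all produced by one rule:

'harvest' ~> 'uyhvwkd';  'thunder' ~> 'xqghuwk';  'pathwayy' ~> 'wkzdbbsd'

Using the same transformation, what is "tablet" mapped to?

eohwwd

The pattern: move the first 2 characters to the end (rotate left by 2), then shift every letter 3 places forward in the alphabet (wrapping around).
Applying both steps to "tablet": "bletta", then "eohwwd".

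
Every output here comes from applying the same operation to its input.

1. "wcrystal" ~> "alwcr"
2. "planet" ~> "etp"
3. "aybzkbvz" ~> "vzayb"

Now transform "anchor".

ora

Looking at the pairs, the operation is to move the last 2 characters to the front (rotate right by 2), then delete the last 3 characters.
Working it through for "anchor": intermediate "oranch", final "ora".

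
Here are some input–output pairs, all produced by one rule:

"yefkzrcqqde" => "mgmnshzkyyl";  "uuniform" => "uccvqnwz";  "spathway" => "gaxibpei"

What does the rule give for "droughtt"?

blzwcopb

Looking at the pairs, the operation is to move the last character to the front, then shift every letter 8 places forward in the alphabet (wrapping around).
Working it through for "droughtt": intermediate "tdrought", final "blzwcopb".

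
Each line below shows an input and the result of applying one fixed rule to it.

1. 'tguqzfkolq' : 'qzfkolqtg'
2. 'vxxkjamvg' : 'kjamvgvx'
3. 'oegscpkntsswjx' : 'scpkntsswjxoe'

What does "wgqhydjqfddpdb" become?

Each output is the input with this applied: move the first 3 characters to the end (rotate left by 3), then delete the last character.
Applying that to "wgqhydjqfddpdb" gives "hydjqfddpdbwg".

hydjqfddpdbwg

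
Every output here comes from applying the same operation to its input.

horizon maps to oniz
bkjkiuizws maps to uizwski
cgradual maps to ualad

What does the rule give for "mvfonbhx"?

Looking at the pairs, the operation is to delete the first 3 characters, then move the first 2 characters to the end (rotate left by 2).
"mvfonbhx" → "bhxon".

bhxon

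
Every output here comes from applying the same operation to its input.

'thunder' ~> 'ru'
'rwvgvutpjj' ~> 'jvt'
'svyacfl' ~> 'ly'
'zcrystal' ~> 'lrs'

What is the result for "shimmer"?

What's happening: take characters alternately from the front and the back (1st, last, 2nd, 2nd-last, ...), then keep one character in every 3, starting at position 2 (positions 2nd, 5th, 8th, ...).
Starting from "shimmer": after the first operation, "srheimm"; after the second, "ri".

ri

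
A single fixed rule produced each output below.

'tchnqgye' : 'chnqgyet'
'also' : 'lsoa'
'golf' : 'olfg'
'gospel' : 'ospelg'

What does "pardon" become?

ardonp

Looking at the pairs, the operation is to move the first character to the end.
For "pardon" the result is "ardonp".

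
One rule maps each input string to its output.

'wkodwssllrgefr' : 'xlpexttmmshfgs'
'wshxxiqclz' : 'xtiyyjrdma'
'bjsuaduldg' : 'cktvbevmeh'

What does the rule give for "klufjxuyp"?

lmvgkyvzq

Rule — shift every letter 1 place forward in the alphabet (wrapping around).
"klufjxuyp" → "lmvgkyvzq".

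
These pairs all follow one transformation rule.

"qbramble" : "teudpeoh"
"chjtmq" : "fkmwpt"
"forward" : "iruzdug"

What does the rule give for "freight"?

iuhljkw

Rule — shift every letter 3 places forward in the alphabet (wrapping around).
For "freight" the result is "iuhljkw".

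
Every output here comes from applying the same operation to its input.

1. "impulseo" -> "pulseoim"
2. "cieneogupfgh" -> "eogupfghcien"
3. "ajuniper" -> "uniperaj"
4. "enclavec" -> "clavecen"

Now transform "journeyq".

urneyqjo

The transformation: move the last 2 characters to the front (rotate right by 2), then swap the front and back halves of the string.
Doing the same to "journeyq": "urneyqjo".
(Check on "cieneogupfgh": → "ghcieneogupf" → "eogupfghcien" ✓)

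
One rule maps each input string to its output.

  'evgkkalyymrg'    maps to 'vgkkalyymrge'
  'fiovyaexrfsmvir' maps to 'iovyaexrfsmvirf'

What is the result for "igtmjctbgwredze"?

What's happening: move the first character to the end.
Applying that to "igtmjctbgwredze" gives "gtmjctbgwredzei".

gtmjctbgwredzei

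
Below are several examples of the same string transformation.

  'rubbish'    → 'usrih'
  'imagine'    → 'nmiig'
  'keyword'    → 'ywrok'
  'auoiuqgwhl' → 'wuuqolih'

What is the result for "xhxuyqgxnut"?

yxxxuutqn

What's happening: sort the characters into reverse alphabetical order, then delete the last 2 characters.
Doing the same to "xhxuyqgxnut": "yxxxuutqn".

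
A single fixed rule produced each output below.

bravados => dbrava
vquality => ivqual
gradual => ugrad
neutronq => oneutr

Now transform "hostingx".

What's happening: delete the last 2 characters, then move the last character to the front.
Applying both steps to "hostingx": "hostin", then "nhosti".

nhosti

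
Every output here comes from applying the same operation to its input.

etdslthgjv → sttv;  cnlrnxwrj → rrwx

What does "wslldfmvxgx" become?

vwxx

The transformation: sort the characters into alphabetical order, then keep only the last 4 characters.
For "wslldfmvxgx", step one produces "dfgllmsvwxx"; step two turns that into "vwxx".
(Check on "etdslthgjv": → "deghjlsttv" → "sttv" ✓)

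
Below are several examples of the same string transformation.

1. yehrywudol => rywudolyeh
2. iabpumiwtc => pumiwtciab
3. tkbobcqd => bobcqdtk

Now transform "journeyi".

In each case the input is transformed by: swap the front and back halves of the string, then move the last 2 characters to the front (rotate right by 2).
For "journeyi", step one produces "neyijour"; step two turns that into "urneyijo".

urneyijo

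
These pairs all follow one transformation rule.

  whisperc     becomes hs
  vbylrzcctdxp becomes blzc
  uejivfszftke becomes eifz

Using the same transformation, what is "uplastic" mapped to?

The transformation: keep every other character starting from the second (positions 2nd, 4th, 6th, ...), then delete the last 2 characters.
On "uplastic": the first step gives "patc", and the second then gives "pa".
(Check on "whisperc": → "hsec" → "hs" ✓)

pa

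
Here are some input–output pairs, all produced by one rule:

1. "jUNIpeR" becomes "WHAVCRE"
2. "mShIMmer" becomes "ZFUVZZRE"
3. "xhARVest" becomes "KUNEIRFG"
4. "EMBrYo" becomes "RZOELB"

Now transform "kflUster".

XSYHFGRE

The pattern: shift every letter 13 places forward in the alphabet (wrapping around) — i.e. ROT13, then convert every letter to uppercase.
Doing the same to "kflUster": "XSYHFGRE".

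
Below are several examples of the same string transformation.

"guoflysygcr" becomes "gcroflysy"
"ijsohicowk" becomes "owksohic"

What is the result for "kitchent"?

The rule is to delete the first 2 characters, then move the last 3 characters to the front (rotate right by 3).
"kitchent" → "tchent" → "enttch".

enttch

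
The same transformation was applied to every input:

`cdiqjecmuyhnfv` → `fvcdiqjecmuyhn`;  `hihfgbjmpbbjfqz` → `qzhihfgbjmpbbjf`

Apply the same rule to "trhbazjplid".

The pattern: move the last 2 characters to the front (rotate right by 2).
On "trhbazjplid" that produces "idtrhbazjpl".

idtrhbazjpl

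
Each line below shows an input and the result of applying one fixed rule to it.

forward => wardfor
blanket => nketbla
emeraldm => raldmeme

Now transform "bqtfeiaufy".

feiaufybqt

Looking at the pairs, the operation is to move the first 3 characters to the end (rotate left by 3).
On "bqtfeiaufy" that produces "feiaufybqt".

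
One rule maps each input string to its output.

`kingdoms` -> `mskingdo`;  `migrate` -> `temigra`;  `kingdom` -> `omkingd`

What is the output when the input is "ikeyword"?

rdikeywo

The pattern: move the last 2 characters to the front (rotate right by 2).
So "ikeyword" becomes "rdikeywo".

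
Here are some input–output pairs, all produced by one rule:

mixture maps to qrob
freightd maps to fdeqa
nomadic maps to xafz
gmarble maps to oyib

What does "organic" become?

xkfz

Rule — shift every letter 3 places backward in the alphabet (wrapping around), then delete the first 3 characters.
Doing the same to "organic": "xkfz".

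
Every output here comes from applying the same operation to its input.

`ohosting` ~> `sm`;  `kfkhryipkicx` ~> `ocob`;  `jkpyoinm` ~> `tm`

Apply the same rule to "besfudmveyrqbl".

whiu

The transformation: shift every letter 4 places forward in the alphabet (wrapping around), then keep one character in every 3, starting at position 3 (positions 3rd, 6th, 9th, ...).
Working it through for "besfudmveyrqbl": intermediate "fiwjyhqzicvufp", final "whiu".
(Check on "jkpyoinm": → "notcsmrq" → "tm" ✓)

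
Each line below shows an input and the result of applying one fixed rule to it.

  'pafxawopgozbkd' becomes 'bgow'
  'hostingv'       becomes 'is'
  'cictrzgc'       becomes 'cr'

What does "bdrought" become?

gr

What's happening: sort the characters into alphabetical order, then keep one character in every 3, starting at position 3 (positions 3rd, 6th, 9th, ...).
For "bdrought", step one produces "bdghortu"; step two turns that into "gr".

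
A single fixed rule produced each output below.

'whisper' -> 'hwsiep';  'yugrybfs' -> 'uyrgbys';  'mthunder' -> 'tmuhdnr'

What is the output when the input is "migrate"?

The pattern: swap each adjacent pair of characters (1↔2, 3↔4, ...), then delete the last character.
"migrate" → "imrgtae" → "imrgta".

imrgta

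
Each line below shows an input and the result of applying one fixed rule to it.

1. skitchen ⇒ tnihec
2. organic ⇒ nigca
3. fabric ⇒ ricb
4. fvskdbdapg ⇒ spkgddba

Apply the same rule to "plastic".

Rule — delete the first 2 characters, then sort the characters into reverse alphabetical order.
Starting from "plastic": after the first operation, "astic"; after the second, "tsica".

tsica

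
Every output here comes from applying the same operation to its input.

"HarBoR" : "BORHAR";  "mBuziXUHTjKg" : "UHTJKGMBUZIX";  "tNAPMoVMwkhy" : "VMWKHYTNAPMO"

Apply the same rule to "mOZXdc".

XDCMOZ

The pattern: swap the front and back halves of the string, then convert every letter to uppercase.
On "mOZXdc": the first step gives "XdcmOZ", and the second then gives "XDCMOZ".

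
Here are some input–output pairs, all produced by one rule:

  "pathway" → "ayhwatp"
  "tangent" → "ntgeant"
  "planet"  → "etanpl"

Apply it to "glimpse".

In each case the input is transformed by: reverse the string, then swap each adjacent pair of characters (1↔2, 3↔4, ...).
Doing the same to "glimpse": "semplig".

semplig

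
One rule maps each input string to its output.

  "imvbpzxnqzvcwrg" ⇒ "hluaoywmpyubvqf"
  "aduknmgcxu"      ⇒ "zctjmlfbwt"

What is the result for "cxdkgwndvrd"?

bwcjfvmcuqc

The transformation: shift every letter 1 place backward in the alphabet (wrapping around).
"cxdkgwndvrd" → "bwcjfvmcuqc".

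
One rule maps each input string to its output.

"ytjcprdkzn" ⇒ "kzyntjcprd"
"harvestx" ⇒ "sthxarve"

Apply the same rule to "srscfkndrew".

In each case the input is transformed by: swap the first and last characters, then move the last 3 characters to the front (rotate right by 3).
Working it through for "srscfkndrew": intermediate "wrscfkndres", final "reswrscfknd".
(Check on "ytjcprdkzn": → "ntjcprdkzy" → "kzyntjcprd" ✓)

reswrscfknd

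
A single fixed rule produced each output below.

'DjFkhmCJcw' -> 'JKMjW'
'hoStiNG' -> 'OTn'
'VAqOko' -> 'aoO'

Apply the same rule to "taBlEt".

In each case the input is transformed by: flip the case of every letter, then keep every other character starting from the second (positions 2nd, 4th, 6th, ...).
On "taBlEt" that produces "ALT".
(Check on "VAqOko": → "vaQoKO" → "aoO" ✓)

ALT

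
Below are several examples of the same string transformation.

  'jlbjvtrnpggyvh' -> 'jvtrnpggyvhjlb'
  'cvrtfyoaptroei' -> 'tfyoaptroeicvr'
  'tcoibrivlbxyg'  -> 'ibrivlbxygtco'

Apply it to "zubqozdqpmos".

qozdqpmoszub

In each case the input is transformed by: move the first 3 characters to the end (rotate left by 3).
Applying that to "zubqozdqpmos" gives "qozdqpmoszub".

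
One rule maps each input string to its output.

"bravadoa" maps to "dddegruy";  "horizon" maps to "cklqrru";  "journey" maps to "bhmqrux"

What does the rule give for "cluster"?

fhouvwx

What's happening: shift every letter 3 places forward in the alphabet (wrapping around), then sort the characters into alphabetical order.
Applying both steps to "cluster": "foxvwhu", then "fhouvwx".
(Check on "journey": → "mrxuqhb" → "bhmqrux" ✓)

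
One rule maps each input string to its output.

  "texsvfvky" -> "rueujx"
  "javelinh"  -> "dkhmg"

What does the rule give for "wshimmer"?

Looking at the pairs, the operation is to shift every letter 1 place backward in the alphabet (wrapping around), then delete the first 3 characters.
Applying both steps to "wshimmer": "vrghlldq", then "hlldq".

hlldq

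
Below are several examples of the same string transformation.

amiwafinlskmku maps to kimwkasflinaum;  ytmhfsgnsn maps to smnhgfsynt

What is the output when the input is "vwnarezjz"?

jnzaervzw

The transformation: take characters alternately from the front and the back (1st, last, 2nd, 2nd-last, ...), then move the first 3 characters to the end (rotate left by 3).
"vwnarezjz" → "vzwjnzaer" → "jnzaervzw".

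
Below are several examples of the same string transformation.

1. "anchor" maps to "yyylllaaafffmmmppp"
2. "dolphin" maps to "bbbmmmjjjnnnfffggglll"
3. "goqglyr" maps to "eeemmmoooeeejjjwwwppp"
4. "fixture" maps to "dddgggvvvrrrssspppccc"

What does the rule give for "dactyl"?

Rule — shift every letter 2 places backward in the alphabet (wrapping around), then repeat every character 3 times.
Applying both steps to "dactyl": "byarwj", then "bbbyyyaaarrrwwwjjj".

bbbyyyaaarrrwwwjjj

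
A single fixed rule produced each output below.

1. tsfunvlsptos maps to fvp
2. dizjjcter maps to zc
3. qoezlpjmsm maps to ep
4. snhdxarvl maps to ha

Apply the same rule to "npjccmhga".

What's happening: delete the last 2 characters, then keep one character in every 3, starting at position 3 (positions 3rd, 6th, 9th, ...).
For "npjccmhga", step one produces "npjccmh"; step two turns that into "jm".

jm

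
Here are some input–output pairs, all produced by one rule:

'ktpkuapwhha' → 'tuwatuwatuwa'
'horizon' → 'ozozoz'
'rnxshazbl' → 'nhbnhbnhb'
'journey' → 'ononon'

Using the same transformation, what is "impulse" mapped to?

What's happening: keep one character in every 3, starting at position 2 (positions 2nd, 5th, 8th, ...), then write the whole string 3 times in a row.
For "impulse" the result is "mlmlml".
(Check on "ktpkuapwhha": → "tuwa" → "tuwatuwatuwa" ✓)

mlmlml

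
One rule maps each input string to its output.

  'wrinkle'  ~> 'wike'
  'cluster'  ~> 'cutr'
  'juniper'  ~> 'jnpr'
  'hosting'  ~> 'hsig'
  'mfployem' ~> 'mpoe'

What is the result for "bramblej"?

babe

The pattern: keep every other character starting from the first (positions 1st, 3rd, 5th, ...).
For "bramblej" the result is "babe".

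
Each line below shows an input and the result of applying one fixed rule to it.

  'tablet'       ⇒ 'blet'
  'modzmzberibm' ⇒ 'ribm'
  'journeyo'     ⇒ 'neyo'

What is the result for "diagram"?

What's happening: keep only the last 4 characters.
For "diagram" the result is "gram".

gram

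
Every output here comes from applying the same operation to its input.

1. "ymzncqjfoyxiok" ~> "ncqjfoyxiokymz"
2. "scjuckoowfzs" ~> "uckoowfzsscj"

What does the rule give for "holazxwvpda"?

What's happening: move the first 3 characters to the end (rotate left by 3).
"holazxwvpda" → "azxwvpdahol".

azxwvpdahol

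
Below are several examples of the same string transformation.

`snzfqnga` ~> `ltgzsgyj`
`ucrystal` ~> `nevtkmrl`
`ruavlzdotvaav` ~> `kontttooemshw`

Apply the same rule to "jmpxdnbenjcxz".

Each output is the input with this applied: take characters alternately from the front and the back (1st, last, 2nd, 2nd-last, ...), then shift every letter 7 places backward in the alphabet (wrapping around).
"jmpxdnbenjcxz" → "jzmxpcxjdnneb" → "csfqivqcwggxu".

csfqivqcwggxu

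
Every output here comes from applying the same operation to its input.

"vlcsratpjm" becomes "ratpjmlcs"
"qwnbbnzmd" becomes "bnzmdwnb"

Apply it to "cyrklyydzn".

The pattern: delete the first character, then move the first 3 characters to the end (rotate left by 3).
Starting from "cyrklyydzn": after the first operation, "yrklyydzn"; after the second, "lyydznyrk".
(Check on "qwnbbnzmd": → "wnbbnzmd" → "bnzmdwnb" ✓)

lyydznyrk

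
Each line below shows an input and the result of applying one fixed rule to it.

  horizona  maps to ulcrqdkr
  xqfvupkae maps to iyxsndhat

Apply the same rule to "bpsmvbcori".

The transformation: move the first 2 characters to the end (rotate left by 2), then shift every letter 3 places forward in the alphabet (wrapping around).
For "bpsmvbcori", step one produces "smvbcoribp"; step two turns that into "vpyefrules".

vpyefrules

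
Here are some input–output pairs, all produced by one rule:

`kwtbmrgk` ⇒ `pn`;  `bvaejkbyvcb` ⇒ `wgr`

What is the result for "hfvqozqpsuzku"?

rvog

The pattern: shift every letter 4 places backward in the alphabet (wrapping around), then keep one character in every 3, starting at position 3 (positions 3rd, 6th, 9th, ...).
"hfvqozqpsuzku" → "dbrmkvmloqvgq" → "rvog".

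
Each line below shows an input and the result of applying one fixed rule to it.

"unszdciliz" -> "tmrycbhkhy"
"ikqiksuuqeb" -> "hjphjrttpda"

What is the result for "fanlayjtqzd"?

ezmkzxispyc

Looking at the pairs, the operation is to shift every letter 1 place backward in the alphabet (wrapping around).
Applying that to "fanlayjtqzd" gives "ezmkzxispyc".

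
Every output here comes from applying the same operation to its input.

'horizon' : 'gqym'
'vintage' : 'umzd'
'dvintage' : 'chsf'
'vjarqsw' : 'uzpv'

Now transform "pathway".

The rule is to keep every other character starting from the first (positions 1st, 3rd, 5th, ...), then shift every letter 1 place backward in the alphabet (wrapping around).
For "pathway", step one produces "ptwy"; step two turns that into "osvx".
(Check on "vjarqsw": → "vaqw" → "uzpv" ✓)

osvx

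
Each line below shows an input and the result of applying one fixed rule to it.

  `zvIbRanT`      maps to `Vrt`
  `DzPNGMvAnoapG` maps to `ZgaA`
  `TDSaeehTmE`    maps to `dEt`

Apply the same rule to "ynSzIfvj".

Rule — keep one character in every 3, starting at position 2 (positions 2nd, 5th, 8th, ...), then flip the case of every letter.
For "ynSzIfvj", step one produces "nIj"; step two turns that into "NiJ".

NiJ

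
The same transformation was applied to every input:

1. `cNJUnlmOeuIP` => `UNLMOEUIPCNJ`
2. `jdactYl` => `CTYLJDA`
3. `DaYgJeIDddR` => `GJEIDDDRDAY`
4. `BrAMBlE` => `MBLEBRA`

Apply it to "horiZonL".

IZONLHOR

Looking at the pairs, the operation is to move the first 3 characters to the end (rotate left by 3), then convert every letter to uppercase.
Applying both steps to "horiZonL": "iZonLhor", then "IZONLHOR".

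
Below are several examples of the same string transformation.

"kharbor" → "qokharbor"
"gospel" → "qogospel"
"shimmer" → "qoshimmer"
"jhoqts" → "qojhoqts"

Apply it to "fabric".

Looking at the pairs, the operation is to prepend "qo".
Applying that to "fabric" gives "qofabric".

qofabric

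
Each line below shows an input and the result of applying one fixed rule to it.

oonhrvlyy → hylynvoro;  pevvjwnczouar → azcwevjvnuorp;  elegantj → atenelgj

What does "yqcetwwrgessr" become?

Rule — sort the characters into alphabetical order, then take characters alternately from the front and the back (1st, last, 2nd, 2nd-last, ...).
On "yqcetwwrgessr": the first step gives "ceegqrrsstwwy", and the second then gives "cyewewgtqsrsr".

cyewewgtqsrsr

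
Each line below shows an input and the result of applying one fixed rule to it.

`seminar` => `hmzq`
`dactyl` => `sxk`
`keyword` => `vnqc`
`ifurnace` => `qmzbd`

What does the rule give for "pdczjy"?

Each output is the input with this applied: delete the first 3 characters, then shift every letter 1 place backward in the alphabet (wrapping around).
Starting from "pdczjy": after the first operation, "zjy"; after the second, "yix".

yix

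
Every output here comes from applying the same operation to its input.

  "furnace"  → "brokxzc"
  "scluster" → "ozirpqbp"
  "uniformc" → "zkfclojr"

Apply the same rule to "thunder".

In each case the input is transformed by: swap the first and last characters, then shift every letter 3 places backward in the alphabet (wrapping around).
Working it through for "thunder": intermediate "rhundet", final "oerkabq".

oerkabq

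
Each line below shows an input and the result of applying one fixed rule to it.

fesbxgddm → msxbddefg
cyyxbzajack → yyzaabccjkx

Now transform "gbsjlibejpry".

rsybbegijjlp

Each output is the input with this applied: sort the characters into alphabetical order, then move the last 3 characters to the front (rotate right by 3).
Working it through for "gbsjlibejpry": intermediate "bbegijjlprsy", final "rsybbegijjlp".
(Check on "cyyxbzajack": → "aabccjkxyyz" → "yyzaabccjkx" ✓)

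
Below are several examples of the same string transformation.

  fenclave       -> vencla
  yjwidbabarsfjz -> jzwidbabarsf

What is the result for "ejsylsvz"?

vzsyls

What's happening: delete the first 2 characters, then move the last 2 characters to the front (rotate right by 2).
Applying both steps to "ejsylsvz": "sylsvz", then "vzsyls".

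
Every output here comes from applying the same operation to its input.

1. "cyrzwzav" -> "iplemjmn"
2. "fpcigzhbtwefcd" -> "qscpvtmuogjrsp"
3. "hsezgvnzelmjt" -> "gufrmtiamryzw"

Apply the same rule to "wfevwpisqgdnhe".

Each output is the input with this applied: move the last character to the front, then shift every letter 13 places forward in the alphabet (wrapping around) — i.e. ROT13.
"wfevwpisqgdnhe" → "ewfevwpisqgdnh" → "rjsrijcvfdtqau".

rjsrijcvfdtqau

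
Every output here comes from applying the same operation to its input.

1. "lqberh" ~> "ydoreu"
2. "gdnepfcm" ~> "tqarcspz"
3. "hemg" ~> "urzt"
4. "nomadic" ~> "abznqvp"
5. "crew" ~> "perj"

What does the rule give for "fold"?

The rule is to shift every letter 13 places forward in the alphabet (wrapping around) — i.e. ROT13.
On "fold" that produces "sbyq".

sbyq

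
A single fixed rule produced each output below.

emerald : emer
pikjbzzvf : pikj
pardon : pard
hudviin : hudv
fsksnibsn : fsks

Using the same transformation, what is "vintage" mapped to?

vint

In each case the input is transformed by: keep only the first 4 characters.
On "vintage" that produces "vint".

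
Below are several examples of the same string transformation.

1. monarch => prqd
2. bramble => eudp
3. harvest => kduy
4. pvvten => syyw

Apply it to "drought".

The pattern: shift every letter 3 places forward in the alphabet (wrapping around), then keep only the first 4 characters.
Starting from "drought": after the first operation, "gurxjkw"; after the second, "gurx".

gurx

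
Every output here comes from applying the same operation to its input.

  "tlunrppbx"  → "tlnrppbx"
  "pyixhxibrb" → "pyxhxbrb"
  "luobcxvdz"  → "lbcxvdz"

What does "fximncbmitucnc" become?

fxmncbmtcnc

Rule — remove every vowel.
Doing the same to "fximncbmitucnc": "fxmncbmtcnc".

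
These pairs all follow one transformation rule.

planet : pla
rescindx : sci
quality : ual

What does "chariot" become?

har

The pattern: move the last 3 characters to the front (rotate right by 3), then keep only the last 3 characters.
For "chariot", step one produces "iotchar"; step two turns that into "har".
(Check on "rescindx": → "ndxresci" → "sci" ✓)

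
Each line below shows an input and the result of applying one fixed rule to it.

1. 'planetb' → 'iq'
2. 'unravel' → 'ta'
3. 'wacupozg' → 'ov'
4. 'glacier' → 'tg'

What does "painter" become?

tg

Rule — shift every letter 11 places backward in the alphabet (wrapping around), then keep only the last 2 characters.
On "painter" that produces "tg".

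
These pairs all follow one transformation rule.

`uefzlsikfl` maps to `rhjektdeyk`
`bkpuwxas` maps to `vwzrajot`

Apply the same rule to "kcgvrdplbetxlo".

Rule — shift every letter 1 place backward in the alphabet (wrapping around), then swap the front and back halves of the string.
"kcgvrdplbetxlo" → "jbfuqcokadswkn" → "kadswknjbfuqco".

kadswknjbfuqco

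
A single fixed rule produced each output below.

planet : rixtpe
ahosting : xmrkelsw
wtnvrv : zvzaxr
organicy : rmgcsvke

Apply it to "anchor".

lsverg

Rule — shift every letter 4 places forward in the alphabet (wrapping around), then swap the front and back halves of the string.
On "anchor": the first step gives "erglsv", and the second then gives "lsverg".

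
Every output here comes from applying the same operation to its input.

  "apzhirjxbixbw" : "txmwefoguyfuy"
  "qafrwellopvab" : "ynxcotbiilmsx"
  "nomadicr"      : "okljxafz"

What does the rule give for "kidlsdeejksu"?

rhfaipabbghp

The transformation: move the last character to the front, then shift every letter 3 places backward in the alphabet (wrapping around).
Applying both steps to "kidlsdeejksu": "ukidlsdeejks", then "rhfaipabbghp".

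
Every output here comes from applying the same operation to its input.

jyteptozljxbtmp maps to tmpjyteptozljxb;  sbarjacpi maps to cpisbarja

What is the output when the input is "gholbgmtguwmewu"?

The rule is to move the last 3 characters to the front (rotate right by 3).
For "gholbgmtguwmewu" the result is "ewugholbgmtguwm".

ewugholbgmtguwm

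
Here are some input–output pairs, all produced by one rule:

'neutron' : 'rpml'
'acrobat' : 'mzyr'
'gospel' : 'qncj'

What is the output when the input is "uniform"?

dmpk

Each output is the input with this applied: shift every letter 2 places backward in the alphabet (wrapping around), then keep only the last 4 characters.
Doing the same to "uniform": "dmpk".
(Check on "neutron": → "lcsrpml" → "rpml" ✓)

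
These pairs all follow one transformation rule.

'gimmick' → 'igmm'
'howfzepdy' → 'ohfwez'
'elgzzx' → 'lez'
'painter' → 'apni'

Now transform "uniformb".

nufir

Each output is the input with this applied: swap each adjacent pair of characters (1↔2, 3↔4, ...), then delete the last 3 characters.
"uniformb" → "nufirobm" → "nufir".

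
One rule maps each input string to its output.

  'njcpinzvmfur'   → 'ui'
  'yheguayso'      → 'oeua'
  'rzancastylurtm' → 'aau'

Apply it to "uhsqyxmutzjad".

The pattern: move the last 2 characters to the front (rotate right by 2), then keep only the vowels.
On "uhsqyxmutzjad": the first step gives "aduhsqyxmutzj", and the second then gives "auu".

auu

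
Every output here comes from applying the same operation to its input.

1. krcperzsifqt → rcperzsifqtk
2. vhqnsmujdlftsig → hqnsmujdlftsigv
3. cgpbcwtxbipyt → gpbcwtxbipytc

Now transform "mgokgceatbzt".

Rule — move the first character to the end.
On "mgokgceatbzt" that produces "gokgceatbztm".

gokgceatbztm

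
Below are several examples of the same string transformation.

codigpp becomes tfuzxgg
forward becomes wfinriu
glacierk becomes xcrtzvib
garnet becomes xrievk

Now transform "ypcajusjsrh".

In each case the input is transformed by: shift every letter 9 places backward in the alphabet (wrapping around).
Applying that to "ypcajusjsrh" gives "pgtraljajiy".

pgtraljajiy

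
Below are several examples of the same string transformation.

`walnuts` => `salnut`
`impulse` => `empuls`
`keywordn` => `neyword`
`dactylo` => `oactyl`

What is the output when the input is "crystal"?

lrysta

The rule is to delete the first character, then move the last character to the front.
Starting from "crystal": after the first operation, "rystal"; after the second, "lrysta".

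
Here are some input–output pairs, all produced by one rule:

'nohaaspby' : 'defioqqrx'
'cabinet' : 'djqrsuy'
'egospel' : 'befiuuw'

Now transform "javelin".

bdlquyz

Each output is the input with this applied: shift every letter 10 places backward in the alphabet (wrapping around), then sort the characters into alphabetical order.
Starting from "javelin": after the first operation, "zqlubyd"; after the second, "bdlquyz".
(Check on "cabinet": → "sqryduj" → "djqrsuy" ✓)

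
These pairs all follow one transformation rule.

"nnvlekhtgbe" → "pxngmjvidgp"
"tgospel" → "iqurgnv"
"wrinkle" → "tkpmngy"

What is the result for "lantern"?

Each output is the input with this applied: move the first character to the end, then shift every letter 2 places forward in the alphabet (wrapping around).
Applying that to "lantern" gives "cpvgtpn".

cpvgtpn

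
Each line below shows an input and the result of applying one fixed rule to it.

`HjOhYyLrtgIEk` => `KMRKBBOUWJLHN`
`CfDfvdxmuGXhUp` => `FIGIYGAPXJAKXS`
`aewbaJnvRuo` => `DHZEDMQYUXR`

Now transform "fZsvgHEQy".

ICVYJKHTB

Rule — shift every letter 3 places forward in the alphabet (wrapping around), then convert every letter to uppercase.
On "fZsvgHEQy": the first step gives "iCvyjKHTb", and the second then gives "ICVYJKHTB".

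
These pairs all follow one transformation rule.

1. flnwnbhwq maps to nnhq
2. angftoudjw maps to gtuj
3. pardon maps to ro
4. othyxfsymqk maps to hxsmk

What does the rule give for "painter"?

In each case the input is transformed by: delete the first character, then keep every other character starting from the second (positions 2nd, 4th, 6th, ...).
On "painter": the first step gives "ainter", and the second then gives "itr".

itr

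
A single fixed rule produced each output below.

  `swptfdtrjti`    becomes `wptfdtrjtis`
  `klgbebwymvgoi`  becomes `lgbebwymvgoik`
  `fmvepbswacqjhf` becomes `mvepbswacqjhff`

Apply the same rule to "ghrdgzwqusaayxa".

hrdgzwqusaayxag

The pattern: move the first character to the end.
On "ghrdgzwqusaayxa" that produces "hrdgzwqusaayxag".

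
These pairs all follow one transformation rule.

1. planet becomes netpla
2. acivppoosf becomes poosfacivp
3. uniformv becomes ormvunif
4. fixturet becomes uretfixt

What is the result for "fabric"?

ricfab

The transformation: swap the front and back halves of the string.
On "fabric" that produces "ricfab".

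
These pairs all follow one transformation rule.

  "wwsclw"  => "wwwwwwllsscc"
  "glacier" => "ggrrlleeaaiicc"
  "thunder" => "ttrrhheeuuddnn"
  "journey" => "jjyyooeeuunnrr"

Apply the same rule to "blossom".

bbmmlloooossss

The rule is to take characters alternately from the front and the back (1st, last, 2nd, 2nd-last, ...), then double every character.
Starting from "blossom": after the first operation, "bmlooss"; after the second, "bbmmlloooossss".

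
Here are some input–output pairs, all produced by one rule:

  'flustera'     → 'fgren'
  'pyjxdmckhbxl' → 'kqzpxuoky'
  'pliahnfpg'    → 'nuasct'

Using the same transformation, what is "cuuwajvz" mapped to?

The rule is to delete the first 3 characters, then shift every letter 13 places forward in the alphabet (wrapping around) — i.e. ROT13.
Doing the same to "cuuwajvz": "jnwim".

jnwim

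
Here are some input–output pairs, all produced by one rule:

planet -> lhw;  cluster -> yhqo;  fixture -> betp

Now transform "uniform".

qjeb

Rule — delete the last 3 characters, then shift every letter 4 places backward in the alphabet (wrapping around).
Starting from "uniform": after the first operation, "unif"; after the second, "qjeb".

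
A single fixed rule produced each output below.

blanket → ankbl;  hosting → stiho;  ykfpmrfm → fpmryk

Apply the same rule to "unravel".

Rule — delete the last 2 characters, then move the first 2 characters to the end (rotate left by 2).
For "unravel", step one produces "unrav"; step two turns that into "ravun".
(Check on "ykfpmrfm": → "ykfpmr" → "fpmryk" ✓)

ravun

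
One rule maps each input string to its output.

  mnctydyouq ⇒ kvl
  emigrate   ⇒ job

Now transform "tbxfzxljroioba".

Looking at the pairs, the operation is to keep one character in every 3, starting at position 2 (positions 2nd, 5th, 8th, ...), then shift every letter 3 places backward in the alphabet (wrapping around).
On "tbxfzxljroioba": the first step gives "bzjia", and the second then gives "ywgfx".

ywgfx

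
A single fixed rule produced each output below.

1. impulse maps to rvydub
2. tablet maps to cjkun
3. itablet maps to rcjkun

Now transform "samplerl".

bjvyuna

The pattern: delete the last character, then shift every letter 9 places forward in the alphabet (wrapping around).
"samplerl" → "sampler" → "bjvyuna".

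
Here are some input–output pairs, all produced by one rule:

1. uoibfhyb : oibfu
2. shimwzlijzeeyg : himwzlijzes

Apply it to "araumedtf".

Rule — delete the last 3 characters, then move the first character to the end.
For "araumedtf", step one produces "araume"; step two turns that into "raumea".

raumea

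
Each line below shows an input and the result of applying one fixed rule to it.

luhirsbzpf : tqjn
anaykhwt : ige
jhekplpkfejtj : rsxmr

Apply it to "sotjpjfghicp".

Rule — shift every letter 8 places forward in the alphabet (wrapping around), then keep one character in every 3, starting at position 1 (positions 1st, 4th, 7th, ...).
On "sotjpjfghicp": the first step gives "awbrxrnopqkx", and the second then gives "arnq".

arnq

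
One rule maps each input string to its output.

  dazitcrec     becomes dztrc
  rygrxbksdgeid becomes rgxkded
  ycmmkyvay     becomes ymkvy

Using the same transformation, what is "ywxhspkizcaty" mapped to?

yxskzay

The transformation: keep every other character starting from the first (positions 1st, 3rd, 5th, ...).
"ywxhspkizcaty" → "yxskzay".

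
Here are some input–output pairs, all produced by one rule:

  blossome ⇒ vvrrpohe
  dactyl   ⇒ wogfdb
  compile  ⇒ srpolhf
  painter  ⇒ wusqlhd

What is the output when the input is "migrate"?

wupljhd

Looking at the pairs, the operation is to shift every letter 3 places forward in the alphabet (wrapping around), then sort the characters into reverse alphabetical order.
On "migrate": the first step gives "pljudwh", and the second then gives "wupljhd".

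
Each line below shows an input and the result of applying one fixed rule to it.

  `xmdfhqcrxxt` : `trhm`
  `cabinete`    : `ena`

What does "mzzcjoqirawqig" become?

Rule — keep one character in every 3, starting at position 2 (positions 2nd, 5th, 8th, ...), then reverse the string.
On "mzzcjoqirawqig": the first step gives "zjiwg", and the second then gives "gwijz".

gwijz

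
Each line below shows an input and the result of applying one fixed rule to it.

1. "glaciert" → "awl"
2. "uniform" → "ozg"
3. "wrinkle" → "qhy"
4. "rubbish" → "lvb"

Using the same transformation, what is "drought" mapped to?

The rule is to keep one character in every 3, starting at position 1 (positions 1st, 4th, 7th, ...), then shift every letter 6 places backward in the alphabet (wrapping around).
On "drought": the first step gives "dut", and the second then gives "xon".

xon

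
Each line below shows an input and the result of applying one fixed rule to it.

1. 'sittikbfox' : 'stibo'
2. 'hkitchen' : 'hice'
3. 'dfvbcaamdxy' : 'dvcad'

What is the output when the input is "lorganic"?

lrai

Looking at the pairs, the operation is to swap each adjacent pair of characters (1↔2, 3↔4, ...), then keep every other character starting from the second (positions 2nd, 4th, 6th, ...).
For "lorganic", step one produces "olgrnaci"; step two turns that into "lrai".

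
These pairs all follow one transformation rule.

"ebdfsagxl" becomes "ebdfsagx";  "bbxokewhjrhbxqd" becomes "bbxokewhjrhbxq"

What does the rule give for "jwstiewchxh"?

jwstiewchx

The transformation: delete the last character.
So "jwstiewchxh" becomes "jwstiewchx".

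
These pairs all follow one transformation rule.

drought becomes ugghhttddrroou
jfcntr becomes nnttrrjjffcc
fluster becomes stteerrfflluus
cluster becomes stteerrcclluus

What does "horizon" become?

In each case the input is transformed by: double every character, then swap the front and back halves of the string.
"horizon" → "hhoorriizzoonn" → "izzoonnhhoorri".

izzoonnhhoorri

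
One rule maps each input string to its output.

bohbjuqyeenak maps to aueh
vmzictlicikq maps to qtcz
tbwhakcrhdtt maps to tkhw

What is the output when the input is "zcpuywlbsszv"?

The rule is to keep one character in every 3, starting at position 3 (positions 3rd, 6th, 9th, ...), then swap the first and last characters.
Doing the same to "zcpuywlbsszv": "vwsp".

vwsp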